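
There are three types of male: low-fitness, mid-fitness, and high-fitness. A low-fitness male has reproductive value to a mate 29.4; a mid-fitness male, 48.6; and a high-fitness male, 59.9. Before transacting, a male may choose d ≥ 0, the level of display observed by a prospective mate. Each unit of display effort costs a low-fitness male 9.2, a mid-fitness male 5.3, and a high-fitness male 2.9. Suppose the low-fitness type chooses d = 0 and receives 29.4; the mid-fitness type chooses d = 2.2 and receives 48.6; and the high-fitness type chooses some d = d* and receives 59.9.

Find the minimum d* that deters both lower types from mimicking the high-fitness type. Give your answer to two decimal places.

Low-fitness type (on-path payoff 29.4) won't mimic when 29.4 ≥ 59.9 − 9.2·d*, i.e. d* ≥ 3.32.
Mid-fitness type (on-path payoff 48.6 − 5.3×2.2 = 36.94) won't mimic when 36.94 ≥ 59.9 − 5.3·d*, i.e. d* ≥ 4.33.
Both must hold, so d* = max(3.32, 4.33) = 4.33. The mid-fitness type's constraint binds.

4.33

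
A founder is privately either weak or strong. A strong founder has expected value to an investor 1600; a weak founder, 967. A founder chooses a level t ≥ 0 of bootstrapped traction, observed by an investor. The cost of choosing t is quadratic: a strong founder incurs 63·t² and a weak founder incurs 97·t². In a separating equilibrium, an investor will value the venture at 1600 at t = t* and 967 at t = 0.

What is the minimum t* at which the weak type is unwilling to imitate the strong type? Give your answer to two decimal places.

2.55

The weak type at t = 0 receives 967; imitating at t* yields 1600 − 97·t*².
Indifference: 967 = 1600 − 97·t*², so t*² = (1600 − 967) / 97 ≈ 6.5258.
t* = √6.5258 ≈ 2.55.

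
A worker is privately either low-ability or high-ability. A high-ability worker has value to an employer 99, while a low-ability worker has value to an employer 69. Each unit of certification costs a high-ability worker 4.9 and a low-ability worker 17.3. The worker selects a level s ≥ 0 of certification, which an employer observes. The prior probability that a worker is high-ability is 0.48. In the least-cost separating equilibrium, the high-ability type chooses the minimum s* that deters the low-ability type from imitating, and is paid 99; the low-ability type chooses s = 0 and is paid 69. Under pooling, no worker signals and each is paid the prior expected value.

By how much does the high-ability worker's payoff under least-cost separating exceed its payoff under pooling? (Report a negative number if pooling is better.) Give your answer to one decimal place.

7.1

Least-cost separating signal: s* solves 69 = 99 − 17.3·s*, so s* = (99 − 69)/17.3 ≈ 1.7341.
High-ability type's separating payoff: 99 − 4.9 × s* = 99 − 4.9 × (99 − 69)/17.3 = 99 − 147/17.3 ≈ 90.503.
Pooling payoff: 0.48 × 99 + 0.52 × 69 = 83.4.
Difference: 90.503 − 83.4 = 7.103, i.e. 7.1 to one decimal place.
The high-ability type prefers to separate.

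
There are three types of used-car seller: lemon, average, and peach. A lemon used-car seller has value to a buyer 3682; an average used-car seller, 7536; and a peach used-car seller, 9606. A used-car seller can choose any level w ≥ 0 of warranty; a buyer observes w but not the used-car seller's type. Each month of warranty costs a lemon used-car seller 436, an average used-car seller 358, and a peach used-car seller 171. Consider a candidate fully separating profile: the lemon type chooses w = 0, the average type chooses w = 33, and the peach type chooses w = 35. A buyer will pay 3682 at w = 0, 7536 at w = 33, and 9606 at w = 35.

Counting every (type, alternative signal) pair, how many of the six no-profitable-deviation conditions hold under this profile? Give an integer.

Lemon (own payoff 3682): to w=33 gives 7536 − 436×33 = -6852 → no gain ✓; to w=35 gives 9606 − 436×35 = -5654 → no gain ✓.
Average (own payoff 7536 − 358×33 = -4278): to w=0 gives 3682 → profitable ✗; to w=35 gives 9606 − 358×35 = -2924 → profitable ✗.
Peach (own payoff 9606 − 171×35 = 3621): to w=0 gives 3682 → profitable ✗; to w=33 gives 7536 − 171×33 = 1893 → no gain ✓.
3 of the 6 constraints hold; not an equilibrium.

3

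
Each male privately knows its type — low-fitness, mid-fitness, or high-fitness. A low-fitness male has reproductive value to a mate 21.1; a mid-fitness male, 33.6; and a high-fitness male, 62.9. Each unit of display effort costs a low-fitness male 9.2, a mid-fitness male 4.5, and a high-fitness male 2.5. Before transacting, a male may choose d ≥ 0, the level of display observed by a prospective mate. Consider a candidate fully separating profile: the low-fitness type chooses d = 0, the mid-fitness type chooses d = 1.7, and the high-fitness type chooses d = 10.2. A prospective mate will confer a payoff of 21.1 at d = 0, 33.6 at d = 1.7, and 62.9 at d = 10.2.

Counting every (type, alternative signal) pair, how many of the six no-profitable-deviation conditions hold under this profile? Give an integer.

6

Low-fitness (own payoff 21.1): to d=1.7 gives 33.6 − 9.2×1.7 = 17.96 → no gain ✓; to d=10.2 gives 62.9 − 9.2×10.2 = -30.94 → no gain ✓.
Mid-fitness (own payoff 33.6 − 4.5×1.7 = 25.95): to d=0 gives 21.1 → no gain ✓; to d=10.2 gives 62.9 − 4.5×10.2 = 17 → no gain ✓.
High-fitness (own payoff 62.9 − 2.5×10.2 = 37.4): to d=0 gives 21.1 → no gain ✓; to d=1.7 gives 33.6 − 2.5×1.7 = 29.35 → no gain ✓.
6 of the 6 constraints hold; this profile is a separating equilibrium.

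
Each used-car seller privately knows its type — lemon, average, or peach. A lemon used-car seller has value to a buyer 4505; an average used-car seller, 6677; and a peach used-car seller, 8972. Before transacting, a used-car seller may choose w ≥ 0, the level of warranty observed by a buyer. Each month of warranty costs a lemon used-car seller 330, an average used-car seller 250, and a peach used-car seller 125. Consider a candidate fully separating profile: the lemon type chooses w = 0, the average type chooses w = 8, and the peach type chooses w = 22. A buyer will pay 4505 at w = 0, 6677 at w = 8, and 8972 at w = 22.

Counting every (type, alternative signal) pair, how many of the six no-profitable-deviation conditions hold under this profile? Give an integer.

Lemon (own payoff 4505): to w=8 gives 6677 − 330×8 = 4037 → no gain ✓; to w=22 gives 8972 − 330×22 = 1712 → no gain ✓.
Average (own payoff 6677 − 250×8 = 4677): to w=0 gives 4505 → no gain ✓; to w=22 gives 8972 − 250×22 = 3472 → no gain ✓.
Peach (own payoff 8972 − 125×22 = 6222): to w=0 gives 4505 → no gain ✓; to w=8 gives 6677 − 125×8 = 5677 → no gain ✓.
6 of the 6 constraints hold; this profile is a separating equilibrium.

6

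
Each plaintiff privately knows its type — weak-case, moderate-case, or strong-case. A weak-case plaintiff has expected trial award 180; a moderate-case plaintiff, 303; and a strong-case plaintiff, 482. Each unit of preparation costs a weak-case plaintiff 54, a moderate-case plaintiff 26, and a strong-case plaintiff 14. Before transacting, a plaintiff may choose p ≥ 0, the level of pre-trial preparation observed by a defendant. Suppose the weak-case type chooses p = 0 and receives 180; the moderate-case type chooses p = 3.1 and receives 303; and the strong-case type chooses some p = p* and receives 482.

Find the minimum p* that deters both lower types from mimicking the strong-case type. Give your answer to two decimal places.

Moderate-case type (on-path payoff 303 − 26×3.1 = 222.4) won't mimic when 222.4 ≥ 482 − 26·p*, i.e. p* ≥ 9.98.
Weak-case type (on-path payoff 180) won't mimic when 180 ≥ 482 − 54·p*, i.e. p* ≥ 5.59.
Both must hold, so p* = max(5.59, 9.98) = 9.98. The moderate-case type's constraint binds.

9.98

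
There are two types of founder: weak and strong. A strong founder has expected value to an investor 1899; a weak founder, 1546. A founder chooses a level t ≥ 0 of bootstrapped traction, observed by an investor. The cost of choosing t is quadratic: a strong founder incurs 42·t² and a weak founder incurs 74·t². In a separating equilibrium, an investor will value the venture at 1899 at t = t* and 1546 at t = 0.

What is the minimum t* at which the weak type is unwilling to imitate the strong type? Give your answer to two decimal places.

2.18

The weak type at t = 0 receives 1546; imitating at t* yields 1899 − 74·t*².
Indifference: 1546 = 1899 − 74·t*², so t*² = (1899 − 1546) / 74 ≈ 4.7703.
t* = √4.7703 ≈ 2.18.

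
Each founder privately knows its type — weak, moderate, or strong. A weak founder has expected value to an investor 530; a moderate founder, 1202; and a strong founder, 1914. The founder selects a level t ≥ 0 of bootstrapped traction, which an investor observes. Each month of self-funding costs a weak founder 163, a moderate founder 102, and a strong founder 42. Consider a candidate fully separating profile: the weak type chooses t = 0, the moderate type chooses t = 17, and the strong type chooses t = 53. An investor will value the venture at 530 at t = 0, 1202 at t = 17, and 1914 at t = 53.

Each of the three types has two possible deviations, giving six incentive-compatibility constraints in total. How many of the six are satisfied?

3

Strong (own payoff 1914 − 42×53 = -312): to t=0 gives 530 → profitable ✗; to t=17 gives 1202 − 42×17 = 488 → profitable ✗.
Weak (own payoff 530): to t=17 gives 1202 − 163×17 = -1569 → no gain ✓; to t=53 gives 1914 − 163×53 = -6725 → no gain ✓.
Moderate (own payoff 1202 − 102×17 = -532): to t=0 gives 530 → profitable ✗; to t=53 gives 1914 − 102×53 = -3492 → no gain ✓.
3 of the 6 constraints hold; not an equilibrium.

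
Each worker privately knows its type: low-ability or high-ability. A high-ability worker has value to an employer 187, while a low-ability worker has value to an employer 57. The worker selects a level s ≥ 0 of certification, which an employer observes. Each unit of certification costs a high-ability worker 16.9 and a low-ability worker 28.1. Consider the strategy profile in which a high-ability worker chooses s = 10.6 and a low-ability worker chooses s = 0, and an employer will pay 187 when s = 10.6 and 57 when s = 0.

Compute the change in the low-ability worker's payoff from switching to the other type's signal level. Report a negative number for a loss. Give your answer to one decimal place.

-167.9

Playing s = 0 the low-ability worker receives 57.
Deviating to s = 10.6 brings payment 187 at cost 28.1 × 10.6 = 297.86, netting -110.86.
Gain from deviating: -110.86 − 57 = -167.86, i.e. -167.9 to one decimal place.
The gain is negative, so the low-ability type's incentive-compatibility constraint is satisfied.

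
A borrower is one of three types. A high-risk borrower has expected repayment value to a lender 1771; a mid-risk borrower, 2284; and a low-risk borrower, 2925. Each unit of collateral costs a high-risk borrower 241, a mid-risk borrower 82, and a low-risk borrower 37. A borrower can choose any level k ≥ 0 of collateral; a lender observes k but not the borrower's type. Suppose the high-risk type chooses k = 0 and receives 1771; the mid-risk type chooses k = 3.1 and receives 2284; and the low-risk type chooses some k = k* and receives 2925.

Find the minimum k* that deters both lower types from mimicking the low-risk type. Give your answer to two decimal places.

10.92

High-risk type (on-path payoff 1771) won't mimic when 1771 ≥ 2925 − 241·k*, i.e. k* ≥ 4.79.
Mid-risk type (on-path payoff 2284 − 82×3.1 = 2029.8) won't mimic when 2029.8 ≥ 2925 − 82·k*, i.e. k* ≥ 10.92.
Both must hold, so k* = max(4.79, 10.92) = 10.92. The mid-risk type's constraint binds.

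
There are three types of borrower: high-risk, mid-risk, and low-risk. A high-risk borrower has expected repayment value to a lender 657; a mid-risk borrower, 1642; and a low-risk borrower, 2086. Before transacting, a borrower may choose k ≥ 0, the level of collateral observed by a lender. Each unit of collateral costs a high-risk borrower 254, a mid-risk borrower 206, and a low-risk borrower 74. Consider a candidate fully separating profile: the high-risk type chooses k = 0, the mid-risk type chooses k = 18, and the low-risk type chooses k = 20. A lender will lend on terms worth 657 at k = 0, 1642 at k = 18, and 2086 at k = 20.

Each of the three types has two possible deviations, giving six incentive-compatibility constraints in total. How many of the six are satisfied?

High-risk (own payoff 657): to k=18 gives 1642 − 254×18 = -2930 → no gain ✓; to k=20 gives 2086 − 254×20 = -2994 → no gain ✓.
Low-risk (own payoff 2086 − 74×20 = 606): to k=0 gives 657 → profitable ✗; to k=18 gives 1642 − 74×18 = 310 → no gain ✓.
Mid-risk (own payoff 1642 − 206×18 = -2066): to k=0 gives 657 → profitable ✗; to k=20 gives 2086 − 206×20 = -2034 → profitable ✗.
3 of the 6 constraints hold; not an equilibrium.

3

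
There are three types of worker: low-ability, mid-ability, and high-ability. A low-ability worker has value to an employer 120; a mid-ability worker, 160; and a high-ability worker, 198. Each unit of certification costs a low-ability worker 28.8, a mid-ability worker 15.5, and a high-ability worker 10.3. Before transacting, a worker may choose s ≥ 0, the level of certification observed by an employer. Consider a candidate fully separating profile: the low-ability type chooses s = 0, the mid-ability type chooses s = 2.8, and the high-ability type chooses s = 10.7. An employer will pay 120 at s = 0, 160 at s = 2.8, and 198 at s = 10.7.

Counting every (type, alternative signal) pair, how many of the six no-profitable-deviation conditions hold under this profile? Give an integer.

High-ability (own payoff 198 − 10.3×10.7 = 87.79): to s=0 gives 120 → profitable ✗; to s=2.8 gives 160 − 10.3×2.8 = 131.16 → profitable ✗.
Mid-ability (own payoff 160 − 15.5×2.8 = 116.6): to s=0 gives 120 → profitable ✗; to s=10.7 gives 198 − 15.5×10.7 = 32.15 → no gain ✓.
Low-ability (own payoff 120): to s=2.8 gives 160 − 28.8×2.8 = 79.36 → no gain ✓; to s=10.7 gives 198 − 28.8×10.7 = -110.16 → no gain ✓.
3 of the 6 constraints hold; not an equilibrium.

3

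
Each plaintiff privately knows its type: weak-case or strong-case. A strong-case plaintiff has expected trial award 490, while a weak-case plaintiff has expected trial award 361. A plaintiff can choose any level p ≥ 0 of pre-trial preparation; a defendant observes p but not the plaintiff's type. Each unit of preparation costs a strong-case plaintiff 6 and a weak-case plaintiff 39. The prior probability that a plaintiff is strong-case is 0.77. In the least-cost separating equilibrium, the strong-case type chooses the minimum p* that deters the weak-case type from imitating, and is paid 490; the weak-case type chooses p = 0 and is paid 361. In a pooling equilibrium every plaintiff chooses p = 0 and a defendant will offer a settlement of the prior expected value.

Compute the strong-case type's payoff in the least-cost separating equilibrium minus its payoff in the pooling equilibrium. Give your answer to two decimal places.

Least-cost separating signal: p* solves 361 = 490 − 39·p*, so p* = (490 − 361)/39 ≈ 3.3077.
Strong-case type's separating payoff: 490 − 6 × p* = 490 − 6 × (490 − 361)/39 = 490 − 774/39 ≈ 470.1538.
Pooling payoff: 0.77 × 490 + 0.23 × 361 = 460.33.
Difference: 470.1538 − 460.33 = 9.8238, i.e. 9.82 to two decimal places.
The strong-case type prefers to separate.

9.82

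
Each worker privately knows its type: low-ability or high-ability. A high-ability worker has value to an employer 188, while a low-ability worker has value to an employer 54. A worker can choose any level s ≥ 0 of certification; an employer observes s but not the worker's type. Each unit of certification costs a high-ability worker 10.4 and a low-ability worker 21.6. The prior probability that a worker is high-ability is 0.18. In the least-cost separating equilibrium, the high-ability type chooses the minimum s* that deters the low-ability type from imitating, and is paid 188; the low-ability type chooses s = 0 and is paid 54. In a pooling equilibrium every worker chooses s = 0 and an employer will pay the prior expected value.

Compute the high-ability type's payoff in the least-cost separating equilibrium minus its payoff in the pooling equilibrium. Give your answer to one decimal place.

45.4

Least-cost separating signal: s* solves 54 = 188 − 21.6·s*, so s* = (188 − 54)/21.6 ≈ 6.2037.
High-ability type's separating payoff: 188 − 10.4 × s* = 188 − 10.4 × (188 − 54)/21.6 = 188 − 1393.6/21.6 ≈ 123.481.
Pooling payoff: 0.18 × 188 + 0.82 × 54 = 78.12.
Difference: 123.481 − 78.12 = 45.361, i.e. 45.4 to one decimal place.
The high-ability type prefers to separate.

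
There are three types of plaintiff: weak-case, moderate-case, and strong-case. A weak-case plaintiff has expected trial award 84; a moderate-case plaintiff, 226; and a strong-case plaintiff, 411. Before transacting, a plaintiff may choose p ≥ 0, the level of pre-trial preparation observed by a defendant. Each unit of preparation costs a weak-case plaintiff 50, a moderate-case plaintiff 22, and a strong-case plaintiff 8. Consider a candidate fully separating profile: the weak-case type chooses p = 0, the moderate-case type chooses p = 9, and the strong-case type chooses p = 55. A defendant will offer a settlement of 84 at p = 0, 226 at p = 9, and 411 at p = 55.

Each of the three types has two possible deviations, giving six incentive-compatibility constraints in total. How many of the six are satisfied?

Strong-case (own payoff 411 − 8×55 = -29): to p=0 gives 84 → profitable ✗; to p=9 gives 226 − 8×9 = 154 → profitable ✗.
Weak-case (own payoff 84): to p=9 gives 226 − 50×9 = -224 → no gain ✓; to p=55 gives 411 − 50×55 = -2339 → no gain ✓.
Moderate-case (own payoff 226 − 22×9 = 28): to p=0 gives 84 → profitable ✗; to p=55 gives 411 − 22×55 = -799 → no gain ✓.
3 of the 6 constraints hold; not an equilibrium.

3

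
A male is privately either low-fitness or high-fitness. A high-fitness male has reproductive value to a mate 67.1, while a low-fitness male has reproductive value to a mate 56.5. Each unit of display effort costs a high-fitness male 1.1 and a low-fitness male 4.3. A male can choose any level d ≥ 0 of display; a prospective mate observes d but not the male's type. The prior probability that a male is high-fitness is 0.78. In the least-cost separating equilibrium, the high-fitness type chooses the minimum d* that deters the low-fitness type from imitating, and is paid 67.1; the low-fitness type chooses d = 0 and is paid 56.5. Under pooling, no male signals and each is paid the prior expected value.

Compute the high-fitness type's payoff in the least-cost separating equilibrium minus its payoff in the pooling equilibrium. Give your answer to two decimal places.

-0.38

Least-cost separating signal: d* solves 56.5 = 67.1 − 4.3·d*, so d* = (67.1 − 56.5)/4.3 ≈ 2.4651.
High-fitness type's separating payoff: 67.1 − 1.1 × d* = 67.1 − 1.1 × (67.1 − 56.5)/4.3 = 67.1 − 11.66/4.3 ≈ 64.3884.
Pooling payoff: 0.78 × 67.1 + 0.22 × 56.5 = 64.768.
Difference: 64.3884 − 64.768 = -0.3796, i.e. -0.38 to two decimal places.
The high-fitness type would prefer the pooling outcome.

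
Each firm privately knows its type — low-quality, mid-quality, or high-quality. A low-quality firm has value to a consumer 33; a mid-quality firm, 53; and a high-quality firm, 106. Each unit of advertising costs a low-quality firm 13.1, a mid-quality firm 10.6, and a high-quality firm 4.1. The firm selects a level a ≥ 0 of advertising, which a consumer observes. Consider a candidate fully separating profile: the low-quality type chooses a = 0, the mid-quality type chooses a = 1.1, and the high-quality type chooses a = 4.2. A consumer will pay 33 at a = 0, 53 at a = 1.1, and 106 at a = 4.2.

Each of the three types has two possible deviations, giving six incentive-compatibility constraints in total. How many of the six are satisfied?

3

High-quality (own payoff 106 − 4.1×4.2 = 88.78): to a=0 gives 33 → no gain ✓; to a=1.1 gives 53 − 4.1×1.1 = 48.49 → no gain ✓.
Mid-quality (own payoff 53 − 10.6×1.1 = 41.34): to a=0 gives 33 → no gain ✓; to a=4.2 gives 106 − 10.6×4.2 = 61.48 → profitable ✗.
Low-quality (own payoff 33): to a=1.1 gives 53 − 13.1×1.1 = 38.59 → profitable ✗; to a=4.2 gives 106 − 13.1×4.2 = 50.98 → profitable ✗.
3 of the 6 constraints hold; not an equilibrium.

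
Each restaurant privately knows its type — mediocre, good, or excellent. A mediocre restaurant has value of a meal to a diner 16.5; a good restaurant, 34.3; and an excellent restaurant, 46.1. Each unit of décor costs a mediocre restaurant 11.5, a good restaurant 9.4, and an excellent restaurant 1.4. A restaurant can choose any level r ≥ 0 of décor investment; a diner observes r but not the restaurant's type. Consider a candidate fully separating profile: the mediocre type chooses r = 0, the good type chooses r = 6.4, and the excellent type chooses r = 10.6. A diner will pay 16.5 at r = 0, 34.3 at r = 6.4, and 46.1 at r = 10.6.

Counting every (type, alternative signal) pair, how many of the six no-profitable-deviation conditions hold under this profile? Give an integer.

Excellent (own payoff 46.1 − 1.4×10.6 = 31.26): to r=0 gives 16.5 → no gain ✓; to r=6.4 gives 34.3 − 1.4×6.4 = 25.34 → no gain ✓.
Mediocre (own payoff 16.5): to r=6.4 gives 34.3 − 11.5×6.4 = -39.3 → no gain ✓; to r=10.6 gives 46.1 − 11.5×10.6 = -75.8 → no gain ✓.
Good (own payoff 34.3 − 9.4×6.4 = -25.86): to r=0 gives 16.5 → profitable ✗; to r=10.6 gives 46.1 − 9.4×10.6 = -53.54 → no gain ✓.
5 of the 6 constraints hold; not an equilibrium.

5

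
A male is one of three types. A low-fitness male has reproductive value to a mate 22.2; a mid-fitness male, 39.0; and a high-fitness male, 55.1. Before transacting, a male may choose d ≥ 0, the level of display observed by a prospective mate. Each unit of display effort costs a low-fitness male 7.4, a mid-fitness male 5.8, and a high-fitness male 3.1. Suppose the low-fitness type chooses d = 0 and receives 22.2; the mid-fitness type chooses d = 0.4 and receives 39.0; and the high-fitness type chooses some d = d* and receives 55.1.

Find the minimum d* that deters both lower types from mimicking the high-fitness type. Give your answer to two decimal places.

Low-fitness type (on-path payoff 22.2) won't mimic when 22.2 ≥ 55.1 − 7.4·d*, i.e. d* ≥ 4.45.
Mid-fitness type (on-path payoff 39.0 − 5.8×0.4 = 36.68) won't mimic when 36.68 ≥ 55.1 − 5.8·d*, i.e. d* ≥ 3.18.
Both must hold, so d* = max(4.45, 3.18) = 4.45. The low-fitness type's constraint binds.

4.45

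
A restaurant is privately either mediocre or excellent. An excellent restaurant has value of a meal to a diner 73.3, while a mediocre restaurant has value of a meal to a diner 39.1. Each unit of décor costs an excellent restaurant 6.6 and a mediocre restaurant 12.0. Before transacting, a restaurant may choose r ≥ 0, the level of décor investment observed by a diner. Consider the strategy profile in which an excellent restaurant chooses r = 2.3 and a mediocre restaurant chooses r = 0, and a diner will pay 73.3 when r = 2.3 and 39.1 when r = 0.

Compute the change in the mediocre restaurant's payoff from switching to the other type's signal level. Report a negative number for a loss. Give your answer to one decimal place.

Playing r = 0 the mediocre restaurant receives 39.1.
Deviating to r = 2.3 brings payment 73.3 at cost 12.0 × 2.3 = 27.6, netting 45.7.
Gain from deviating: 45.7 − 39.1 = 6.6.
The gain is positive, so the mediocre type's incentive-compatibility constraint is violated — this profile is not a separating equilibrium.

6.6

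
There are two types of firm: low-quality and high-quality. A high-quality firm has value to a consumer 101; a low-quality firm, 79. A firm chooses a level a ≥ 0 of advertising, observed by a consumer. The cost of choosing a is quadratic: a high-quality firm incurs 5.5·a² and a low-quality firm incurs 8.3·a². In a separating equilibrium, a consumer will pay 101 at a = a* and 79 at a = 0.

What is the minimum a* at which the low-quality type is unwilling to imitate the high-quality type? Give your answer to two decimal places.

The low-quality type at a = 0 receives 79; imitating at a* yields 101 − 8.3·a*².
Indifference: 79 = 101 − 8.3·a*², so a*² = (101 − 79) / 8.3 ≈ 2.6506.
a* = √2.6506 ≈ 1.63.

1.63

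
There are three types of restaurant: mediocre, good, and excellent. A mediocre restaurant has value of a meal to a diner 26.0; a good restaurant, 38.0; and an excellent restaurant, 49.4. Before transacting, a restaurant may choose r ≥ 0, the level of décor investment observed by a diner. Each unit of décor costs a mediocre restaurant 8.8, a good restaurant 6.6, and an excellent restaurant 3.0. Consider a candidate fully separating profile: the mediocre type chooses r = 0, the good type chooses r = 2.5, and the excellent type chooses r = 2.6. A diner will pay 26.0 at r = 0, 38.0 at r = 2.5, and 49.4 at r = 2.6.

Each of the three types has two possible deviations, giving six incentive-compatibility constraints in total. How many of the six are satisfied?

3

Excellent (own payoff 49.4 − 3.0×2.6 = 41.6): to r=0 gives 26.0 → no gain ✓; to r=2.5 gives 38.0 − 3.0×2.5 = 30.5 → no gain ✓.
Mediocre (own payoff 26.0): to r=2.5 gives 38.0 − 8.8×2.5 = 16 → no gain ✓; to r=2.6 gives 49.4 − 8.8×2.6 = 26.52 → profitable ✗.
Good (own payoff 38.0 − 6.6×2.5 = 21.5): to r=0 gives 26.0 → profitable ✗; to r=2.6 gives 49.4 − 6.6×2.6 = 32.24 → profitable ✗.
3 of the 6 constraints hold; not an equilibrium.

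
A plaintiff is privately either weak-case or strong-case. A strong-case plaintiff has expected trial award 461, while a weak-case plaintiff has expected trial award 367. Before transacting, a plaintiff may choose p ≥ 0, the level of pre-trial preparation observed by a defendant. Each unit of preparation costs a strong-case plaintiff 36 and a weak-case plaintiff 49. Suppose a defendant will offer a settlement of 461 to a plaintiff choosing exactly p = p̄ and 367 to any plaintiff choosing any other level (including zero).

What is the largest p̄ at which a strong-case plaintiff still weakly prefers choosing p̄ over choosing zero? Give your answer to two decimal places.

2.61

Choosing p̄ yields the strong-case type 461 − 36·p̄; choosing zero yields 367.
The strong-case type is indifferent at 461 − 36·p̄ = 367, i.e. p̄ = (461 − 367) / 36 ≈ 2.61.
For any p̄ above 2.61 the strong-case type would rather pool at zero, so separation collapses.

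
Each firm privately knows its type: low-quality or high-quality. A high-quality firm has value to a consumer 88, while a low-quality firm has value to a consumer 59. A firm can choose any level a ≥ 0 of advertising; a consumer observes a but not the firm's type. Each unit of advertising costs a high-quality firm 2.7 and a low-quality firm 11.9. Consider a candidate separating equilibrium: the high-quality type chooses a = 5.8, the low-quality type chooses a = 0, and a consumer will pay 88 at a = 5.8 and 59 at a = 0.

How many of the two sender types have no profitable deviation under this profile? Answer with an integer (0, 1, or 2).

Low-quality type: stay at 0 → 59; mimic → 88 − 11.9 × 5.8 = 18.98. IC holds (59 ≥ 18.98).
High-quality type: signal → 88 − 2.7 × 5.8 = 72.34; deviate to 0 → 59. IC holds (72.34 ≥ 59).
2 of 2 constraints hold, so this is a separating equilibrium.

2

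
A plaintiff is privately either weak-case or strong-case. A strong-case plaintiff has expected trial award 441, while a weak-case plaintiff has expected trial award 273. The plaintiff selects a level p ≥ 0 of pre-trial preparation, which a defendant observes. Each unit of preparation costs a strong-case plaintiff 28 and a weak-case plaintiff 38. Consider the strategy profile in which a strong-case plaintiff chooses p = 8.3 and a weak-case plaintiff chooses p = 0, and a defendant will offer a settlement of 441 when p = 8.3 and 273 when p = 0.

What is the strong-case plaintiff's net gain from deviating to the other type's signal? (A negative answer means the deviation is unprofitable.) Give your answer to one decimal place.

64.4

Playing p = 8.3 the strong-case plaintiff receives 441 − 28 × 8.3 = 208.6.
Deviating to p = 0 yields 273 instead.
Gain from deviating: 273 − 208.6 = 64.4.
The gain is positive, so the strong-case type's incentive-compatibility constraint is violated — this profile is not a separating equilibrium.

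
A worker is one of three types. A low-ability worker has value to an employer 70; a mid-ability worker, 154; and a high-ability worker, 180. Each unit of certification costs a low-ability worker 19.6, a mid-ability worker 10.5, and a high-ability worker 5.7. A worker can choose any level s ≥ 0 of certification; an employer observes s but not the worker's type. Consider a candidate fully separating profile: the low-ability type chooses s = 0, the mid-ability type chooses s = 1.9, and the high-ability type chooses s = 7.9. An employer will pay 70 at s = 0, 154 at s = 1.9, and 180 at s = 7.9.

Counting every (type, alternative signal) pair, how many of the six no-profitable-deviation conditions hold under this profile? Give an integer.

4

Low-ability (own payoff 70): to s=1.9 gives 154 − 19.6×1.9 = 116.76 → profitable ✗; to s=7.9 gives 180 − 19.6×7.9 = 25.16 → no gain ✓.
High-ability (own payoff 180 − 5.7×7.9 = 134.97): to s=0 gives 70 → no gain ✓; to s=1.9 gives 154 − 5.7×1.9 = 143.17 → profitable ✗.
Mid-ability (own payoff 154 − 10.5×1.9 = 134.05): to s=0 gives 70 → no gain ✓; to s=7.9 gives 180 − 10.5×7.9 = 97.05 → no gain ✓.
4 of the 6 constraints hold; not an equilibrium.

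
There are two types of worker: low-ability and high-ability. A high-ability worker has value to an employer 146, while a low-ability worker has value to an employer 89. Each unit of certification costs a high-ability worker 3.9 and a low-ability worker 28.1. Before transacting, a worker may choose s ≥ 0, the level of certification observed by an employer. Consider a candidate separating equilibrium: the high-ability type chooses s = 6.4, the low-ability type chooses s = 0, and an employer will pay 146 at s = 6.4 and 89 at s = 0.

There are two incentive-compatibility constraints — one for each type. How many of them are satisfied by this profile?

High-ability type: signal → 146 − 3.9 × 6.4 = 121.04; deviate to 0 → 89. IC holds (121.04 ≥ 89).
Low-ability type: stay at 0 → 89; mimic → 146 − 28.1 × 6.4 = -33.84. IC holds (89 ≥ -33.84).
2 of 2 constraints hold, so this is a separating equilibrium.

2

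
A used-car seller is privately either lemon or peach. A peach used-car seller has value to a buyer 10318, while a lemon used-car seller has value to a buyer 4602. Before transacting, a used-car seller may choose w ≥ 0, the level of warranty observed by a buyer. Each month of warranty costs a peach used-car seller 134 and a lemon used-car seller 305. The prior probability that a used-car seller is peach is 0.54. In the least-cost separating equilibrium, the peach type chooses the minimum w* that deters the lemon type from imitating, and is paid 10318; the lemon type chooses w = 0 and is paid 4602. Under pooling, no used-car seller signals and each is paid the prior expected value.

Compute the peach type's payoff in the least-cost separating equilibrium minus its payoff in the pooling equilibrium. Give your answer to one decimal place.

Least-cost separating signal: w* solves 4602 = 10318 − 305·w*, so w* = (10318 − 4602)/305 ≈ 18.7410.
Peach type's separating payoff: 10318 − 134 × w* = 10318 − 134 × (10318 − 4602)/305 = 10318 − 765944/305 ≈ 7806.708.
Pooling payoff: 0.54 × 10318 + 0.46 × 4602 = 7688.64.
Difference: 7806.708 − 7688.64 = 118.068, i.e. 118.1 to one decimal place.
The peach type prefers to separate.

118.1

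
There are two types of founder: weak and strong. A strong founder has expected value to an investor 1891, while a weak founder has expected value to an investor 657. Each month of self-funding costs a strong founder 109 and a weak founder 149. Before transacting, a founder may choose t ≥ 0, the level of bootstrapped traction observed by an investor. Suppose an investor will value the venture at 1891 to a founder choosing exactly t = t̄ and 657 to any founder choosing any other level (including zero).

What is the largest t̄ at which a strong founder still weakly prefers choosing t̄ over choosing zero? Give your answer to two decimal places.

Choosing t̄ yields the strong type 1891 − 109·t̄; choosing zero yields 657.
The strong type is indifferent at 1891 − 109·t̄ = 657, i.e. t̄ = (1891 − 657) / 109 ≈ 11.32.
For any t̄ above 11.32 the strong type would rather pool at zero, so separation collapses.

11.32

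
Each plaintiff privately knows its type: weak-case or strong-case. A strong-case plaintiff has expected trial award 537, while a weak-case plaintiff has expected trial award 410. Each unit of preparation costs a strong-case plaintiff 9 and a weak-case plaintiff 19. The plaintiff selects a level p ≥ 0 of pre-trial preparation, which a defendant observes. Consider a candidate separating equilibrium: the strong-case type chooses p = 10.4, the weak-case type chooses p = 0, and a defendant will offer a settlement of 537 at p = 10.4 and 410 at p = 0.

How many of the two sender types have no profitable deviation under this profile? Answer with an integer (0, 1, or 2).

Strong-case type: signal → 537 − 9 × 10.4 = 443.4; deviate to 0 → 410. IC holds (443.4 ≥ 410).
Weak-case type: stay at 0 → 410; mimic → 537 − 19 × 10.4 = 339.4. IC holds (410 ≥ 339.4).
2 of 2 constraints hold, so this is a separating equilibrium.

2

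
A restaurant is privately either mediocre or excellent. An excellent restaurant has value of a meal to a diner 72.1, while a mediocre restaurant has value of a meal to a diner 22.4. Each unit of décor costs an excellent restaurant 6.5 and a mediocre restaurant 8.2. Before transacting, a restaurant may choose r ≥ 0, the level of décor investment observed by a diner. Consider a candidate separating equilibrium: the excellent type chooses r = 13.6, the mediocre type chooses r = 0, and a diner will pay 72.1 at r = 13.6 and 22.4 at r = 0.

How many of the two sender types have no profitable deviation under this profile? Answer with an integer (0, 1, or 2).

1

Mediocre type: stay at 0 → 22.4; mimic → 72.1 − 8.2 × 13.6 = -39.42. IC holds (22.4 ≥ -39.42).
Excellent type: signal → 72.1 − 6.5 × 13.6 = -16.3; deviate to 0 → 22.4. IC fails (-16.3 < 22.4).
1 of 2 constraints hold, so this profile is not an equilibrium.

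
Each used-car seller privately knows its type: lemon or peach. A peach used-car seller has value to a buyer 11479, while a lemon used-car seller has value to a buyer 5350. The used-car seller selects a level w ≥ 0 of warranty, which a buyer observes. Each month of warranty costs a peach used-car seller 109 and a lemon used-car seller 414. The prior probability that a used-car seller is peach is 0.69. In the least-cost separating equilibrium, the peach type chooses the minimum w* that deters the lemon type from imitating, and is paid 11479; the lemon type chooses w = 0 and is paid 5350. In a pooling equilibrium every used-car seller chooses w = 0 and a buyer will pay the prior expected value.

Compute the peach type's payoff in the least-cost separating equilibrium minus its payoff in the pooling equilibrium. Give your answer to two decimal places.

Least-cost separating signal: w* solves 5350 = 11479 − 414·w*, so w* = (11479 − 5350)/414 ≈ 14.8043.
Peach type's separating payoff: 11479 − 109 × w* = 11479 − 109 × (11479 − 5350)/414 = 11479 − 668061/414 ≈ 9865.3261.
Pooling payoff: 0.69 × 11479 + 0.31 × 5350 = 9579.01.
Difference: 9865.3261 − 9579.01 = 286.3161, i.e. 286.32 to two decimal places.
The peach type prefers to separate.

286.32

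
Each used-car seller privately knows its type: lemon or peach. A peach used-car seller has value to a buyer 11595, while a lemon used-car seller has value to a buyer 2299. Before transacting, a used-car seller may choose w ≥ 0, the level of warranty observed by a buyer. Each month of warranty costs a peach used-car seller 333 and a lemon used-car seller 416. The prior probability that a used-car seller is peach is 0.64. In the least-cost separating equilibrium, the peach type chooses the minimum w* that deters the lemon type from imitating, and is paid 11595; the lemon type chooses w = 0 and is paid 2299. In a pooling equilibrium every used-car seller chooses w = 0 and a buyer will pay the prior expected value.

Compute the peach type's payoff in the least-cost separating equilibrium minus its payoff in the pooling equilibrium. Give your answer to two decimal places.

Least-cost separating signal: w* solves 2299 = 11595 − 416·w*, so w* = (11595 − 2299)/416 ≈ 22.3462.
Peach type's separating payoff: 11595 − 333 × w* = 11595 − 333 × (11595 − 2299)/416 = 11595 − 3095568/416 ≈ 4153.7308.
Pooling payoff: 0.64 × 11595 + 0.36 × 2299 = 8248.44.
Difference: 4153.7308 − 8248.44 = -4094.7092, i.e. -4094.71 to two decimal places.
The peach type would prefer the pooling outcome.

-4094.71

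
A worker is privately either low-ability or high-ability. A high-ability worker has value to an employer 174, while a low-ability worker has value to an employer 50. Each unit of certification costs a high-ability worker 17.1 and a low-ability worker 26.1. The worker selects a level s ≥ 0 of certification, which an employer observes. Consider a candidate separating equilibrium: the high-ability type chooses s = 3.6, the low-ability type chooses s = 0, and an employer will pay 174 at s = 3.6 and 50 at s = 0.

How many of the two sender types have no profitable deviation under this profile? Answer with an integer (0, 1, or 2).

High-ability type: signal → 174 − 17.1 × 3.6 = 112.44; deviate to 0 → 50. IC holds (112.44 ≥ 50).
Low-ability type: stay at 0 → 50; mimic → 174 − 26.1 × 3.6 = 80.04. IC fails (50 < 80.04).
1 of 2 constraints hold, so this profile is not an equilibrium.

1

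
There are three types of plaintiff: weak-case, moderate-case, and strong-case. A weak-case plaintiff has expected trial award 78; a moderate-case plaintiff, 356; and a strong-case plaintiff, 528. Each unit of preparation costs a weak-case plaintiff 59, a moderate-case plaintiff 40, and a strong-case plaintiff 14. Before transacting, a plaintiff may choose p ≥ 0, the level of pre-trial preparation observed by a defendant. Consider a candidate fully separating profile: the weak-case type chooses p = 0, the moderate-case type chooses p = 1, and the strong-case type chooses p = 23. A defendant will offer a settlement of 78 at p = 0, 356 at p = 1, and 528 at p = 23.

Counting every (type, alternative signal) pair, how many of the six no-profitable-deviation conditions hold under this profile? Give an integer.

Strong-case (own payoff 528 − 14×23 = 206): to p=0 gives 78 → no gain ✓; to p=1 gives 356 − 14×1 = 342 → profitable ✗.
Weak-case (own payoff 78): to p=1 gives 356 − 59×1 = 297 → profitable ✗; to p=23 gives 528 − 59×23 = -829 → no gain ✓.
Moderate-case (own payoff 356 − 40×1 = 316): to p=0 gives 78 → no gain ✓; to p=23 gives 528 − 40×23 = -392 → no gain ✓.
4 of the 6 constraints hold; not an equilibrium.

4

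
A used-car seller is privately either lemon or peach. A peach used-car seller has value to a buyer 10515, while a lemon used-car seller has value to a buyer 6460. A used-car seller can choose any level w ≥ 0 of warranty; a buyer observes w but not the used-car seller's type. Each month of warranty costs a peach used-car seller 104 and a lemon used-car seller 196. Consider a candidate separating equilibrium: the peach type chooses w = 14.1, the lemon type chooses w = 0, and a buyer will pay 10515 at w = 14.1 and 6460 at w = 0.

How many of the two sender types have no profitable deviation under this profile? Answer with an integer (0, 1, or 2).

Peach type: signal → 10515 − 104 × 14.1 = 9048.6; deviate to 0 → 6460. IC holds (9048.6 ≥ 6460).
Lemon type: stay at 0 → 6460; mimic → 10515 − 196 × 14.1 = 7751.4. IC fails (6460 < 7751.4).
1 of 2 constraints hold, so this profile is not an equilibrium.

1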